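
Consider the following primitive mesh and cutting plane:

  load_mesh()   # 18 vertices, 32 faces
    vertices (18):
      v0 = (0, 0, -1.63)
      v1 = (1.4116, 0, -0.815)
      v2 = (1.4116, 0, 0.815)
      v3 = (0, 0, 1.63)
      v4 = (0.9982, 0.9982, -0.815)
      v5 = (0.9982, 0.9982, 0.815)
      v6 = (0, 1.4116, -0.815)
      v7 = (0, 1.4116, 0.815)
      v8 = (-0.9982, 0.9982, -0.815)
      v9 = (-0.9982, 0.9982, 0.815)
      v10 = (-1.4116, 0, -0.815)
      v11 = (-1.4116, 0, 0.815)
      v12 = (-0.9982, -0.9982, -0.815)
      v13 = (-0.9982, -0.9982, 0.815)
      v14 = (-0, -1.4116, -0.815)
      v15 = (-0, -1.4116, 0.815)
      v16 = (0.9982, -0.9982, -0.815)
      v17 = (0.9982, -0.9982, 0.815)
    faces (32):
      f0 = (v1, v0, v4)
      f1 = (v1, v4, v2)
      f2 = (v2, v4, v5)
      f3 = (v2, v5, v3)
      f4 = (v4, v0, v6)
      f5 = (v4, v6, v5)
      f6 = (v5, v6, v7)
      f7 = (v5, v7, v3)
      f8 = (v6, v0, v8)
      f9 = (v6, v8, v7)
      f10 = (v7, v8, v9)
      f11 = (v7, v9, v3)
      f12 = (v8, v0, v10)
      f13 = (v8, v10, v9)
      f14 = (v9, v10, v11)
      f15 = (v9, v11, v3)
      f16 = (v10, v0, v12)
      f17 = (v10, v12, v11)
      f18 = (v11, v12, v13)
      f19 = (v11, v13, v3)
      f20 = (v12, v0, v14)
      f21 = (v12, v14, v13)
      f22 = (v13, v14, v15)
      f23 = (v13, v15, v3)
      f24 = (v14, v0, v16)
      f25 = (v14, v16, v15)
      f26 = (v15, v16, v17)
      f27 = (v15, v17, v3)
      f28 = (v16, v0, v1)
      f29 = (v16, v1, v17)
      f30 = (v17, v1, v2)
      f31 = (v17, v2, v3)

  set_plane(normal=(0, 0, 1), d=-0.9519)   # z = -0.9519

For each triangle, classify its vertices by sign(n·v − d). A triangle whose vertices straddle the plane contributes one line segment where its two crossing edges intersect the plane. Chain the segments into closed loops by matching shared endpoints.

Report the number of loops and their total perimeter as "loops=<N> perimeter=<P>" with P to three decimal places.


loops=1 perimeter=7.191

Straddling triangles (8 of 32):
  (v1,v0,v4) [+-+] → (1.17449, 0, -0.9519)–(0.830527, 0.830527, -0.9519)  len=0.8989
  (v4,v0,v6) [+-+] → (0.830527, 0.830527, -0.9519)–(0, 1.17449, -0.9519)  len=0.8989
  (v6,v0,v8) [+-+] → (0, 1.17449, -0.9519)–(-0.830527, 0.830527, -0.9519)  len=0.8989
  (v8,v0,v10) [+-+] → (-0.830527, 0.830527, -0.9519)–(-1.17449, 0, -0.9519)  len=0.8989
  (v10,v0,v12) [+-+] → (-1.17449, 0, -0.9519)–(-0.830527, -0.830527, -0.9519)  len=0.8989
  (v12,v0,v14) [+-+] → (-0.830527, -0.830527, -0.9519)–(0, -1.17449, -0.9519)  len=0.8989
  (v14,v0,v16) [+-+] → (0, -1.17449, -0.9519)–(0.830527, -0.830527, -0.9519)  len=0.8989
  (v16,v0,v1) [+-+] → (0.830527, -0.830527, -0.9519)–(1.17449, 0, -0.9519)  len=0.8989

Chained into 1 loop(s):
  loop 1: 8 segments, perimeter = 7.1915
Total perimeter = 7.191


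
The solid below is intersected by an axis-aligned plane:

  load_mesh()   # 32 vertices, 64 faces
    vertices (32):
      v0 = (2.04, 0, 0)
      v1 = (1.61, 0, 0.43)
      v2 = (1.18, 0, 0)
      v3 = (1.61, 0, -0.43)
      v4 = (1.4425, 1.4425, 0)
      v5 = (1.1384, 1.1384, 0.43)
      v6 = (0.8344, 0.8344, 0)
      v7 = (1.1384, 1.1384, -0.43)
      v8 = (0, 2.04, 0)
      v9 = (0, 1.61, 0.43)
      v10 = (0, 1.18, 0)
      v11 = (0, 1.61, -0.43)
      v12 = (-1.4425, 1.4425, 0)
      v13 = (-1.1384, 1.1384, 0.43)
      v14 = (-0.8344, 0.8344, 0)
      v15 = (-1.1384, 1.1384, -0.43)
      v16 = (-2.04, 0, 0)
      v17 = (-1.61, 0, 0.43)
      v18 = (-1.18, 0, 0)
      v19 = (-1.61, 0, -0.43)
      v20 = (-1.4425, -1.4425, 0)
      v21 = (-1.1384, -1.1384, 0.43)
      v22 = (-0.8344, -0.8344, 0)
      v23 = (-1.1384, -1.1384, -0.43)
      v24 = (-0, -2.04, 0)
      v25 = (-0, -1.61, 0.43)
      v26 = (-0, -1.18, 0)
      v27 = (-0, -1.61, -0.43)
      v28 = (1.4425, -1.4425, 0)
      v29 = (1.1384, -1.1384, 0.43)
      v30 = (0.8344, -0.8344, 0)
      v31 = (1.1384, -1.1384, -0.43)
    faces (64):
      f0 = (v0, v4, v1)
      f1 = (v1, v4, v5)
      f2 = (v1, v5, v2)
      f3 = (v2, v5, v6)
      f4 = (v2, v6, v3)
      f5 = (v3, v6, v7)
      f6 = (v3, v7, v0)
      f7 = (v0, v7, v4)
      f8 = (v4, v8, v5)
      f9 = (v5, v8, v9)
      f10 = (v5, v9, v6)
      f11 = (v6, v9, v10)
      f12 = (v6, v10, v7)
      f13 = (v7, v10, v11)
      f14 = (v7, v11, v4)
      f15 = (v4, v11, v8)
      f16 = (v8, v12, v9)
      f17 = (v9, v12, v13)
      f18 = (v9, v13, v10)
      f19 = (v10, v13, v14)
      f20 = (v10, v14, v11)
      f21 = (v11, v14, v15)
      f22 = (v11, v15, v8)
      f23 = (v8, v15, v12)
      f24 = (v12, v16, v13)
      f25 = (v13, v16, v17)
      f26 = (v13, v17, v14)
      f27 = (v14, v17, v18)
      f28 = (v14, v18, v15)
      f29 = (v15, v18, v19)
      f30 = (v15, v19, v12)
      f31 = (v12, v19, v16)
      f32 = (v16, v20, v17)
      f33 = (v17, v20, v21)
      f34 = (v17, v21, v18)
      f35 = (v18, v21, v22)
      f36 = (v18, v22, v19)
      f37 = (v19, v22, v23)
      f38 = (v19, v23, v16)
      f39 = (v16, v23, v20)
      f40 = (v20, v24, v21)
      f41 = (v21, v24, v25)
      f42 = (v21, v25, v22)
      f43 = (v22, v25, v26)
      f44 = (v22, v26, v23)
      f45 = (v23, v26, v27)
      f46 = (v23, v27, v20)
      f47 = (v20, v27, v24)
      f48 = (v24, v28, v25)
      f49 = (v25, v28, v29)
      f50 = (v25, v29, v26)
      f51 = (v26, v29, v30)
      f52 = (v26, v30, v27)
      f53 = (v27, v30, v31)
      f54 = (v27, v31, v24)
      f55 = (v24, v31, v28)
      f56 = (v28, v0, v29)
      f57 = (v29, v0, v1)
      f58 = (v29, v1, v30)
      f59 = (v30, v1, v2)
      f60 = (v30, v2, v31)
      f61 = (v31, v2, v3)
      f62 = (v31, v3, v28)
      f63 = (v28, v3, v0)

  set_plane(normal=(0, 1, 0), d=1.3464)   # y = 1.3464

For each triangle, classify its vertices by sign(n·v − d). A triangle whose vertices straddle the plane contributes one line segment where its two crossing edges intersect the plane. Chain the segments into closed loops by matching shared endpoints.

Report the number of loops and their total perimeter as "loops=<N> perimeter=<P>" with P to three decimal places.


Straddling triangles (18 of 64):
  (v0,v4,v1) [-+-] → (1.48231, 1.3464, 0)–(1.45366, 1.3464, 0.0286468)  len=0.0405
  (v1,v4,v5) [-+-] → (1.45366, 1.3464, 0.0286468)–(1.3464, 1.3464, 0.135886)  len=0.1517
  (v0,v7,v4) [--+] → (1.3464, 1.3464, -0.135886)–(1.48231, 1.3464, 0)  len=0.1922
  (v4,v8,v5) [++-] → (0.87577, 1.3464, 0.330799)–(1.3464, 1.3464, 0.135886)  len=0.5094
  (v5,v8,v9) [-++] → (0.87577, 1.3464, 0.330799)–(0.636307, 1.3464, 0.43)  len=0.2592
  (v5,v9,v6) [-+-] → (0.636307, 1.3464, 0.43)–(0.283584, 1.3464, 0.283858)  len=0.3818
  (v6,v9,v10) [-+-] → (0.283584, 1.3464, 0.283858)–(0, 1.3464, 0.1664)  len=0.3069
  (v7,v10,v11) [--+] → (0, 1.3464, -0.1664)–(0.636307, 1.3464, -0.43)  len=0.6887
  (v7,v11,v4) [-++] → (0.636307, 1.3464, -0.43)–(1.3464, 1.3464, -0.135886)  len=0.7686
  (v9,v12,v13) [++-] → (-1.3464, 1.3464, 0.135886)–(-0.636307, 1.3464, 0.43)  len=0.7686
  (v9,v13,v10) [+--] → (-0.636307, 1.3464, 0.43)–(0, 1.3464, 0.1664)  len=0.6887
  (v10,v14,v11) [--+] → (-0.283584, 1.3464, -0.283858)–(0, 1.3464, -0.1664)  len=0.3069
  (v11,v14,v15) [+--] → (-0.283584, 1.3464, -0.283858)–(-0.636307, 1.3464, -0.43)  len=0.3818
  (v11,v15,v8) [+-+] → (-0.636307, 1.3464, -0.43)–(-0.87577, 1.3464, -0.330799)  len=0.2592
  (v8,v15,v12) [+-+] → (-0.87577, 1.3464, -0.330799)–(-1.3464, 1.3464, -0.135886)  len=0.5094
  (v12,v16,v13) [+--] → (-1.48231, 1.3464, 0)–(-1.3464, 1.3464, 0.135886)  len=0.1922
  (v15,v19,v12) [--+] → (-1.45366, 1.3464, -0.0286468)–(-1.3464, 1.3464, -0.135886)  len=0.1517
  (v12,v19,v16) [+--] → (-1.45366, 1.3464, -0.0286468)–(-1.48231, 1.3464, 0)  len=0.0405

Chained into 1 loop(s):
  loop 1: 18 segments, perimeter = 6.5981
Total perimeter = 6.598

loops=1 perimeter=6.598


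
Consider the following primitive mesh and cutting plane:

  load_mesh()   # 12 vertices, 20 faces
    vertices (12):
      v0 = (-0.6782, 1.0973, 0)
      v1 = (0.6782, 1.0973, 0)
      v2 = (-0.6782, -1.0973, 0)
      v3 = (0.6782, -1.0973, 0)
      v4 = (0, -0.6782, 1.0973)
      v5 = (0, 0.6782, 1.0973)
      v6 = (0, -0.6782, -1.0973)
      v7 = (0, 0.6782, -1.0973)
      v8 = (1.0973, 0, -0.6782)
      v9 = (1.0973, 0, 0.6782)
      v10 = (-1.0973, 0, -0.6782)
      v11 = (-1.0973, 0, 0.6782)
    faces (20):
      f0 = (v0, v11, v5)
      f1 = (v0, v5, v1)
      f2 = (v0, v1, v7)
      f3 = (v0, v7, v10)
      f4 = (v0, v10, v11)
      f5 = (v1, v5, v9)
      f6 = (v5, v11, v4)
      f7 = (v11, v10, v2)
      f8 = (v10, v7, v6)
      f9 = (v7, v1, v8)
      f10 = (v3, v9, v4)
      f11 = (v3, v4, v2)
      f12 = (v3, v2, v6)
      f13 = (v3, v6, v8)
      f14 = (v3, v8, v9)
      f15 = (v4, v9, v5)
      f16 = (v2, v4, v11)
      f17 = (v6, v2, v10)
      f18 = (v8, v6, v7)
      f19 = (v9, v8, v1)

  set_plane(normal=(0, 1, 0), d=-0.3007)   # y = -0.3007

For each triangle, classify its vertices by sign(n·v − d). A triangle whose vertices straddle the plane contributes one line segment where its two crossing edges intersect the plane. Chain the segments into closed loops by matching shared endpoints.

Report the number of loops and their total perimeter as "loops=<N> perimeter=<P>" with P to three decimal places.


Straddling triangles (10 of 20):
  (v5,v11,v4) [++-] → (-0.61078, -0.3007, 0.86402)–(0, -0.3007, 1.0973)  len=0.6538
  (v11,v10,v2) [++-] → (-0.982451, -0.3007, -0.492349)–(-0.982451, -0.3007, 0.492349)  len=0.9847
  (v10,v7,v6) [++-] → (0, -0.3007, -1.0973)–(-0.61078, -0.3007, -0.86402)  len=0.6538
  (v3,v9,v4) [-+-] → (0.982451, -0.3007, 0.492349)–(0.61078, -0.3007, 0.86402)  len=0.5256
  (v3,v6,v8) [--+] → (0.61078, -0.3007, -0.86402)–(0.982451, -0.3007, -0.492349)  len=0.5256
  (v3,v8,v9) [-++] → (0.982451, -0.3007, -0.492349)–(0.982451, -0.3007, 0.492349)  len=0.9847
  (v4,v9,v5) [-++] → (0.61078, -0.3007, 0.86402)–(0, -0.3007, 1.0973)  len=0.6538
  (v2,v4,v11) [--+] → (-0.61078, -0.3007, 0.86402)–(-0.982451, -0.3007, 0.492349)  len=0.5256
  (v6,v2,v10) [--+] → (-0.982451, -0.3007, -0.492349)–(-0.61078, -0.3007, -0.86402)  len=0.5256
  (v8,v6,v7) [+-+] → (0.61078, -0.3007, -0.86402)–(0, -0.3007, -1.0973)  len=0.6538

Chained into 1 loop(s):
  loop 1: 10 segments, perimeter = 6.6871
Total perimeter = 6.687

loops=1 perimeter=6.687


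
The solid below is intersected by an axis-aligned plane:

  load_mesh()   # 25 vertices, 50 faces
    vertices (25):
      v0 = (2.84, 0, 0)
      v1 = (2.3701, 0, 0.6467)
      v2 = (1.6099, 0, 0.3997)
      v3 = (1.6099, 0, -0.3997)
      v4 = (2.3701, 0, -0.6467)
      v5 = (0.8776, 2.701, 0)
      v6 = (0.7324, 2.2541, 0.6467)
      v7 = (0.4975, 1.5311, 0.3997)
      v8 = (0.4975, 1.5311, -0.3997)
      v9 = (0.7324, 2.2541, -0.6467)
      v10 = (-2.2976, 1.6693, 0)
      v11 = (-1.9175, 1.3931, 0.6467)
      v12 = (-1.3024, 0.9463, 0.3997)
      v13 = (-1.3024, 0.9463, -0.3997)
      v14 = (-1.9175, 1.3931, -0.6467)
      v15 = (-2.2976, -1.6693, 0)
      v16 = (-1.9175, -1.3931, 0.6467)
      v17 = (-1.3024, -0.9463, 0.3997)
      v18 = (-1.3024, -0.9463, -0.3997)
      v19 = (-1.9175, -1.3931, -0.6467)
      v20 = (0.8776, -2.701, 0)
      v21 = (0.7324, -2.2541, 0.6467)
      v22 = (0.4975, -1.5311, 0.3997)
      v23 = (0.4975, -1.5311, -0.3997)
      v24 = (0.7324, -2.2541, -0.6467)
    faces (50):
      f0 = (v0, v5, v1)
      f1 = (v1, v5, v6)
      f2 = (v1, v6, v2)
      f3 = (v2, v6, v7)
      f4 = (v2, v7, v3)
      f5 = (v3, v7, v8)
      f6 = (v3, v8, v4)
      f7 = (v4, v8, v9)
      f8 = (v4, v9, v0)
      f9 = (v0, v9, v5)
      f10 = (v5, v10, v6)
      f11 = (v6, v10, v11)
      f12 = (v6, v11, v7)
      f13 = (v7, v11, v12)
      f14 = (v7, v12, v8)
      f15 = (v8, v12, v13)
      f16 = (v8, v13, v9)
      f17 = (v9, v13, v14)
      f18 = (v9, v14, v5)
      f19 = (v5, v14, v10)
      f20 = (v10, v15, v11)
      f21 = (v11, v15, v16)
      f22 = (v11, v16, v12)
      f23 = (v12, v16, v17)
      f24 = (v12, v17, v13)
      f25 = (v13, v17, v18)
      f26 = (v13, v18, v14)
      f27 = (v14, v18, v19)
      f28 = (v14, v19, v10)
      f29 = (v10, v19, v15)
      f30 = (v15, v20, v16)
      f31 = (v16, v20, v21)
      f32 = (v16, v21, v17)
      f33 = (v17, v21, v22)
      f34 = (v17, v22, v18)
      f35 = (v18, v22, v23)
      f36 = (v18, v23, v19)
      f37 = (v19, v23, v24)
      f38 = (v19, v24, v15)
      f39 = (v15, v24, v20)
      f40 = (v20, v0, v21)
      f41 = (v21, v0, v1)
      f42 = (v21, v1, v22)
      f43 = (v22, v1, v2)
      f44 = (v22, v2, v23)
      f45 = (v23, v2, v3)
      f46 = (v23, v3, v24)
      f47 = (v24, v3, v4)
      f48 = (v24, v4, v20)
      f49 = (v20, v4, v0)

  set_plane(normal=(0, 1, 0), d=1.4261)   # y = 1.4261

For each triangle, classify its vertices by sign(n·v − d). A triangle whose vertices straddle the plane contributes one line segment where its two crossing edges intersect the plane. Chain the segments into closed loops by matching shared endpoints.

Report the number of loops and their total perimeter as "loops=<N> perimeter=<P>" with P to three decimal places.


loops=2 perimeter=10.460

Straddling triangles (22 of 50):
  (v0,v5,v1) [-+-] → (1.80387, 1.4261, 0)–(1.58208, 1.4261, 0.305249)  len=0.3773
  (v1,v5,v6) [-++] → (1.58208, 1.4261, 0.305249)–(1.33398, 1.4261, 0.6467)  len=0.4221
  (v1,v6,v2) [-+-] → (1.33398, 1.4261, 0.6467)–(1.05473, 1.4261, 0.555969)  len=0.2936
  (v2,v6,v7) [-++] → (1.05473, 1.4261, 0.555969)–(0.573786, 1.4261, 0.3997)  len=0.5057
  (v2,v7,v3) [-+-] → (0.573786, 1.4261, 0.3997)–(0.573786, 1.4261, 0.344879)  len=0.0548
  (v3,v7,v8) [-++] → (0.573786, 1.4261, 0.344879)–(0.573786, 1.4261, -0.3997)  len=0.7446
  (v3,v8,v4) [-+-] → (0.573786, 1.4261, -0.3997)–(0.625919, 1.4261, -0.416639)  len=0.0548
  (v4,v8,v9) [-++] → (0.625919, 1.4261, -0.416639)–(1.33398, 1.4261, -0.6467)  len=0.7445
  (v4,v9,v0) [-+-] → (1.33398, 1.4261, -0.6467)–(1.50659, 1.4261, -0.409147)  len=0.2936
  (v0,v9,v5) [-++] → (1.50659, 1.4261, -0.409147)–(1.80387, 1.4261, 0)  len=0.5057
  (v6,v10,v11) [++-] → (-1.96291, 1.4261, 0.569433)–(-1.81594, 1.4261, 0.6467)  len=0.1661
  (v6,v11,v7) [+-+] → (-1.81594, 1.4261, 0.6467)–(-1.34, 1.4261, 0.587635)  len=0.4796
  (v7,v11,v12) [+--] → (-1.34, 1.4261, 0.587635)–(0.174331, 1.4261, 0.3997)  len=1.5259
  (v7,v12,v8) [+-+] → (0.174331, 1.4261, 0.3997)–(0.174331, 1.4261, -0.256169)  len=0.6559
  (v8,v12,v13) [+--] → (0.174331, 1.4261, -0.256169)–(0.174331, 1.4261, -0.3997)  len=0.1435
  (v8,v13,v9) [+-+] → (0.174331, 1.4261, -0.3997)–(-0.555881, 1.4261, -0.490318)  len=0.7358
  (v9,v13,v14) [+--] → (-0.555881, 1.4261, -0.490318)–(-1.81594, 1.4261, -0.6467)  len=1.2697
  (v9,v14,v5) [+-+] → (-1.81594, 1.4261, -0.6467)–(-1.84698, 1.4261, -0.630383)  len=0.0351
  (v5,v14,v10) [+-+] → (-1.84698, 1.4261, -0.630383)–(-1.96291, 1.4261, -0.569433)  len=0.1310
  (v10,v15,v11) [+--] → (-2.2976, 1.4261, 0)–(-1.96291, 1.4261, 0.569433)  len=0.6605
  (v14,v19,v10) [--+] → (-2.26741, 1.4261, -0.0513576)–(-1.96291, 1.4261, -0.569433)  len=0.6009
  (v10,v19,v15) [+--] → (-2.26741, 1.4261, -0.0513576)–(-2.2976, 1.4261, 0)  len=0.0596

Chained into 2 loop(s):
  loop 1: 10 segments, perimeter = 3.9968
  loop 2: 12 segments, perimeter = 6.4636
Total perimeter = 10.460


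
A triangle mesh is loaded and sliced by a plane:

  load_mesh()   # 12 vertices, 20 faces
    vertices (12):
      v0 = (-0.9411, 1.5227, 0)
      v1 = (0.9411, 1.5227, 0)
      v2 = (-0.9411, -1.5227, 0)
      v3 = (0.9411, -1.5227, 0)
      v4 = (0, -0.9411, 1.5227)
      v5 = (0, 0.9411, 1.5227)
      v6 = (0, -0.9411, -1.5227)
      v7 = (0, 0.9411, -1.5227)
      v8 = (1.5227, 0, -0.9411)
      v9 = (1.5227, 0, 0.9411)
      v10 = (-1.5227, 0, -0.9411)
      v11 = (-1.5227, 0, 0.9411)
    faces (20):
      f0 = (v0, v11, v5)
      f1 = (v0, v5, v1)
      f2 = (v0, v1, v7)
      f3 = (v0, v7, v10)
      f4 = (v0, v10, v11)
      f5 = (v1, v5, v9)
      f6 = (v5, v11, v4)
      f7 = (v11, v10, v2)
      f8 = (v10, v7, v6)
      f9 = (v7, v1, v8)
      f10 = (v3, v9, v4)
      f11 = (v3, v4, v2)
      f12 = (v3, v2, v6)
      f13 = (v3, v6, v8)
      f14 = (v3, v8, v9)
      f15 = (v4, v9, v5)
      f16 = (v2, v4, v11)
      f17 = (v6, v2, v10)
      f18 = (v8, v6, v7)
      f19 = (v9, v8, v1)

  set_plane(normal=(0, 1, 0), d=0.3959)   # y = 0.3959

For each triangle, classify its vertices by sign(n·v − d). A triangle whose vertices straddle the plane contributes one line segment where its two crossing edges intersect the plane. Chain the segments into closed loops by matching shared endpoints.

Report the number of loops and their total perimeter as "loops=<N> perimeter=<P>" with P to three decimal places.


Straddling triangles (10 of 20):
  (v0,v11,v5) [+-+] → (-1.37148, 0.3959, 0.696415)–(-0.882134, 0.3959, 1.18577)  len=0.6920
  (v0,v7,v10) [++-] → (-0.882134, 0.3959, -1.18577)–(-1.37148, 0.3959, -0.696415)  len=0.6920
  (v0,v10,v11) [+--] → (-1.37148, 0.3959, -0.696415)–(-1.37148, 0.3959, 0.696415)  len=1.3928
  (v1,v5,v9) [++-] → (0.882134, 0.3959, 1.18577)–(1.37148, 0.3959, 0.696415)  len=0.6920
  (v5,v11,v4) [+--] → (-0.882134, 0.3959, 1.18577)–(0, 0.3959, 1.5227)  len=0.9443
  (v10,v7,v6) [-+-] → (-0.882134, 0.3959, -1.18577)–(0, 0.3959, -1.5227)  len=0.9443
  (v7,v1,v8) [++-] → (1.37148, 0.3959, -0.696415)–(0.882134, 0.3959, -1.18577)  len=0.6920
  (v4,v9,v5) [--+] → (0.882134, 0.3959, 1.18577)–(0, 0.3959, 1.5227)  len=0.9443
  (v8,v6,v7) [--+] → (0, 0.3959, -1.5227)–(0.882134, 0.3959, -1.18577)  len=0.9443
  (v9,v8,v1) [--+] → (1.37148, 0.3959, -0.696415)–(1.37148, 0.3959, 0.696415)  len=1.3928

Chained into 1 loop(s):
  loop 1: 10 segments, perimeter = 9.3310
Total perimeter = 9.331

loops=1 perimeter=9.331


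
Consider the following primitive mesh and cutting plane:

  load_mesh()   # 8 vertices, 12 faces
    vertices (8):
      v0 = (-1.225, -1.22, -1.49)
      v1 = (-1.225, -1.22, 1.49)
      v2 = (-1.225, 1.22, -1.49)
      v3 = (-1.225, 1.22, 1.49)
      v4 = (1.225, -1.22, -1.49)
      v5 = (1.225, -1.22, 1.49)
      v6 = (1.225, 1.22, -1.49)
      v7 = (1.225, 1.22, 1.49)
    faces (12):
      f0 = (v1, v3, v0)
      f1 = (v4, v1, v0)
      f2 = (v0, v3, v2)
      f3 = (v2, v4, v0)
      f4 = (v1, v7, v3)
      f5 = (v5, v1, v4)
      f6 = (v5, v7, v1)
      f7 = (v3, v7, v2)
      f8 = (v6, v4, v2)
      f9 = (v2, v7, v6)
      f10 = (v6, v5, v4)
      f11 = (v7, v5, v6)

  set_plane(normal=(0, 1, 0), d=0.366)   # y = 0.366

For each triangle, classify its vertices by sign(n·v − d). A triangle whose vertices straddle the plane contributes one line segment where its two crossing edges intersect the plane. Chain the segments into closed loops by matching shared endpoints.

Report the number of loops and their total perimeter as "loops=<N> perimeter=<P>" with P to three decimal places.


Straddling triangles (8 of 12):
  (v1,v3,v0) [-+-] → (-1.225, 0.366, 1.49)–(-1.225, 0.366, 0.447)  len=1.0430
  (v0,v3,v2) [-++] → (-1.225, 0.366, 0.447)–(-1.225, 0.366, -1.49)  len=1.9370
  (v2,v4,v0) [+--] → (-0.3675, 0.366, -1.49)–(-1.225, 0.366, -1.49)  len=0.8575
  (v1,v7,v3) [-++] → (0.3675, 0.366, 1.49)–(-1.225, 0.366, 1.49)  len=1.5925
  (v5,v7,v1) [-+-] → (1.225, 0.366, 1.49)–(0.3675, 0.366, 1.49)  len=0.8575
  (v6,v4,v2) [+-+] → (1.225, 0.366, -1.49)–(-0.3675, 0.366, -1.49)  len=1.5925
  (v6,v5,v4) [+--] → (1.225, 0.366, -0.447)–(1.225, 0.366, -1.49)  len=1.0430
  (v7,v5,v6) [+-+] → (1.225, 0.366, 1.49)–(1.225, 0.366, -0.447)  len=1.9370

Chained into 1 loop(s):
  loop 1: 8 segments, perimeter = 10.8600
Total perimeter = 10.860

loops=1 perimeter=10.860


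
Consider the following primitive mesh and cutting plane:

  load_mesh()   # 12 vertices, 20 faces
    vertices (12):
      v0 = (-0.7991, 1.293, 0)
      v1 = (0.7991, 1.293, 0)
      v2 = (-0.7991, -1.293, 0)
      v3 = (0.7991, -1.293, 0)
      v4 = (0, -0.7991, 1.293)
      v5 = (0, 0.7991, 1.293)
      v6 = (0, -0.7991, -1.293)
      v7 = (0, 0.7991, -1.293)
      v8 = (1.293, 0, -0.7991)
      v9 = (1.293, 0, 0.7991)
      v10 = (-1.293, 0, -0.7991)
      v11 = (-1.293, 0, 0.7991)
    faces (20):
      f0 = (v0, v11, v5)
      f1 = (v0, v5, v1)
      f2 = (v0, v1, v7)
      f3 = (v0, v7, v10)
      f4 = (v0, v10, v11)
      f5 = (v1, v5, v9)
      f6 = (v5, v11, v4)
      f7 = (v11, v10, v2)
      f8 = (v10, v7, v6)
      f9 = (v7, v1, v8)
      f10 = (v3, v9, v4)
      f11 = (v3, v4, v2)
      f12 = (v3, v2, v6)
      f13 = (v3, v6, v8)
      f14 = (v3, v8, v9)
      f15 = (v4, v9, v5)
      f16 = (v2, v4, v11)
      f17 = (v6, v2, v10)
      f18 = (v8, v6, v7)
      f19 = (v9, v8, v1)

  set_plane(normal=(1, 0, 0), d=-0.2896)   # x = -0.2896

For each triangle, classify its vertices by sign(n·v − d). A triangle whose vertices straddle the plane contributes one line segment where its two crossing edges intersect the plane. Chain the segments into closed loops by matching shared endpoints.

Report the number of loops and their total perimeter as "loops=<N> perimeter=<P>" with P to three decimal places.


Straddling triangles (10 of 20):
  (v0,v11,v5) [--+] → (-0.2896, 0.620121, 1.18238)–(-0.2896, 0.978093, 0.824407)  len=0.5062
  (v0,v5,v1) [-++] → (-0.2896, 0.978093, 0.824407)–(-0.2896, 1.293, 0)  len=0.8825
  (v0,v1,v7) [-++] → (-0.2896, 1.293, 0)–(-0.2896, 0.978093, -0.824407)  len=0.8825
  (v0,v7,v10) [-+-] → (-0.2896, 0.978093, -0.824407)–(-0.2896, 0.620121, -1.18238)  len=0.5062
  (v5,v11,v4) [+-+] → (-0.2896, 0.620121, 1.18238)–(-0.2896, -0.620121, 1.18238)  len=1.2402
  (v10,v7,v6) [-++] → (-0.2896, 0.620121, -1.18238)–(-0.2896, -0.620121, -1.18238)  len=1.2402
  (v3,v4,v2) [++-] → (-0.2896, -0.978093, 0.824407)–(-0.2896, -1.293, 0)  len=0.8825
  (v3,v2,v6) [+-+] → (-0.2896, -1.293, 0)–(-0.2896, -0.978093, -0.824407)  len=0.8825
  (v2,v4,v11) [-+-] → (-0.2896, -0.978093, 0.824407)–(-0.2896, -0.620121, 1.18238)  len=0.5062
  (v6,v2,v10) [+--] → (-0.2896, -0.978093, -0.824407)–(-0.2896, -0.620121, -1.18238)  len=0.5062

Chained into 1 loop(s):
  loop 1: 10 segments, perimeter = 8.0355
Total perimeter = 8.035

loops=1 perimeter=8.035


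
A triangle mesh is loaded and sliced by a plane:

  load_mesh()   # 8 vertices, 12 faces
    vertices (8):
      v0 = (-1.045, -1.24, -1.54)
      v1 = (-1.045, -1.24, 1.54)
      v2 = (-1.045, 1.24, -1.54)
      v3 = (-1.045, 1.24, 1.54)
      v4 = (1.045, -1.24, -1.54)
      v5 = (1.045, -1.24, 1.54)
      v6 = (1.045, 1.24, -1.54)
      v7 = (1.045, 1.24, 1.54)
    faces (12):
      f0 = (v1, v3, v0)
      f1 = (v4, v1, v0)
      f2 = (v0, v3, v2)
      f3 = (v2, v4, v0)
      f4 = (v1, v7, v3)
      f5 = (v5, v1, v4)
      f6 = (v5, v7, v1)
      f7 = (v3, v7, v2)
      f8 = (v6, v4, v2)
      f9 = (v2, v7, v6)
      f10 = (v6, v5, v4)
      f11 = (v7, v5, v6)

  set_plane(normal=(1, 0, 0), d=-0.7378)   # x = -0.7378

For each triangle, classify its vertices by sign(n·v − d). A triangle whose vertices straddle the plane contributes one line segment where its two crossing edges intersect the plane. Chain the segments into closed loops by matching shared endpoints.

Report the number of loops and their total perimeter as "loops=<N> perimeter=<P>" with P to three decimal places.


loops=1 perimeter=11.120

Straddling triangles (8 of 12):
  (v4,v1,v0) [+--] → (-0.7378, -1.24, 1.08728)–(-0.7378, -1.24, -1.54)  len=2.6273
  (v2,v4,v0) [-+-] → (-0.7378, 0.875476, -1.54)–(-0.7378, -1.24, -1.54)  len=2.1155
  (v1,v7,v3) [-+-] → (-0.7378, -0.875476, 1.54)–(-0.7378, 1.24, 1.54)  len=2.1155
  (v5,v1,v4) [+-+] → (-0.7378, -1.24, 1.54)–(-0.7378, -1.24, 1.08728)  len=0.4527
  (v5,v7,v1) [++-] → (-0.7378, -0.875476, 1.54)–(-0.7378, -1.24, 1.54)  len=0.3645
  (v3,v7,v2) [-+-] → (-0.7378, 1.24, 1.54)–(-0.7378, 1.24, -1.08728)  len=2.6273
  (v6,v4,v2) [++-] → (-0.7378, 0.875476, -1.54)–(-0.7378, 1.24, -1.54)  len=0.3645
  (v2,v7,v6) [-++] → (-0.7378, 1.24, -1.08728)–(-0.7378, 1.24, -1.54)  len=0.4527

Chained into 1 loop(s):
  loop 1: 8 segments, perimeter = 11.1200
Total perimeter = 11.120


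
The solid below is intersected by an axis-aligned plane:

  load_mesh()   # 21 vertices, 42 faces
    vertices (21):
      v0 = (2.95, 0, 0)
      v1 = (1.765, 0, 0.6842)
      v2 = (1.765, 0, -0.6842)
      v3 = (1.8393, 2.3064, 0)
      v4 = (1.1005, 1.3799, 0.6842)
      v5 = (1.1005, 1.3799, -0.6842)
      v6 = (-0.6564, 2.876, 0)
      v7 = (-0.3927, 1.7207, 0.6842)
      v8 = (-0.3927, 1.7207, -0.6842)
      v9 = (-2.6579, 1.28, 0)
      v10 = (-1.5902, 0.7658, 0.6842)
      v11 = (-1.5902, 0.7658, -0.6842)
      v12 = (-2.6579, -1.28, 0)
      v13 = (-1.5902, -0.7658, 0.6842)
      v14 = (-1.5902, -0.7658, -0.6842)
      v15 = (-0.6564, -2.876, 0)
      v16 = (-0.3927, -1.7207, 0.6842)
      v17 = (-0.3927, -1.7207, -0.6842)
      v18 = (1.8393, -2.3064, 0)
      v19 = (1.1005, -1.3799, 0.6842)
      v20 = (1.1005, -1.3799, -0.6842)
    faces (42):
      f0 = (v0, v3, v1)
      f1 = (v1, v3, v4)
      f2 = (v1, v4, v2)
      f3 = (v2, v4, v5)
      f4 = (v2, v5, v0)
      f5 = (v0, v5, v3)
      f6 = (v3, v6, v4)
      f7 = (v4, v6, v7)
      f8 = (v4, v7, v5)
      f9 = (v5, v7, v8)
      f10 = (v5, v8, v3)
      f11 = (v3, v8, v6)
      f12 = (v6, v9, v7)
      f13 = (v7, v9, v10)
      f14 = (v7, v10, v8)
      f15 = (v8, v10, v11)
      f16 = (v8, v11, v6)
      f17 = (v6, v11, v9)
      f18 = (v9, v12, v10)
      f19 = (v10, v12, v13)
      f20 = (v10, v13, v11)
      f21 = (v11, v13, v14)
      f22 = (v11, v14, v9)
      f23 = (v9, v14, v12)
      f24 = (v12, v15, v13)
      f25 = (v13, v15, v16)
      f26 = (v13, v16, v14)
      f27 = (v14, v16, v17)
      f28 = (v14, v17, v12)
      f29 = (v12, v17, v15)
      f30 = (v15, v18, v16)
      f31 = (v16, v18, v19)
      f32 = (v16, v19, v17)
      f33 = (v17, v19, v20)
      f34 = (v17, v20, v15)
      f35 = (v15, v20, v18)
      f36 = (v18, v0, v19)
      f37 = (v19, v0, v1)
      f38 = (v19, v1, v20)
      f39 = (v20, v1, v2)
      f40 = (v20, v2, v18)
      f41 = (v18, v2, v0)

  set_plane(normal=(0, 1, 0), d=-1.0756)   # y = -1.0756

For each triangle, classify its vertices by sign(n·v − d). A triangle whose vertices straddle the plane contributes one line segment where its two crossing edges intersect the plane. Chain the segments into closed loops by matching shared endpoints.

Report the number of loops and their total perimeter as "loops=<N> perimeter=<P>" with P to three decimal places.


loops=2 perimeter=8.704

Straddling triangles (14 of 42):
  (v9,v12,v10) [+-+] → (-2.6579, -1.0756, 0)–(-2.55122, -1.0756, 0.0683598)  len=0.1267
  (v10,v12,v13) [+-+] → (-2.55122, -1.0756, 0.0683598)–(-2.23348, -1.0756, 0.271977)  len=0.3774
  (v9,v14,v12) [++-] → (-2.23348, -1.0756, -0.271977)–(-2.6579, -1.0756, 0)  len=0.5041
  (v12,v15,v13) [--+] → (-1.45311, -1.0756, 0.583752)–(-2.23348, -1.0756, 0.271977)  len=0.8403
  (v13,v15,v16) [+--] → (-1.45311, -1.0756, 0.583752)–(-1.20169, -1.0756, 0.6842)  len=0.2707
  (v13,v16,v14) [+-+] → (-1.20169, -1.0756, 0.6842)–(-1.20169, -1.0756, -0.240247)  len=0.9244
  (v14,v16,v17) [+--] → (-1.20169, -1.0756, -0.240247)–(-1.20169, -1.0756, -0.6842)  len=0.4440
  (v14,v17,v12) [+--] → (-1.20169, -1.0756, -0.6842)–(-2.23348, -1.0756, -0.271977)  len=1.1111
  (v18,v0,v19) [-+-] → (2.43202, -1.0756, 0)–(1.50836, -1.0756, 0.533318)  len=1.0666
  (v19,v0,v1) [-++] → (1.50836, -1.0756, 0.533318)–(1.24704, -1.0756, 0.6842)  len=0.3018
  (v19,v1,v20) [-+-] → (1.24704, -1.0756, 0.6842)–(1.24704, -1.0756, -0.382436)  len=1.0666
  (v20,v1,v2) [-++] → (1.24704, -1.0756, -0.382436)–(1.24704, -1.0756, -0.6842)  len=0.3018
  (v20,v2,v18) [-+-] → (1.24704, -1.0756, -0.6842)–(1.79965, -1.0756, -0.36512)  len=0.6381
  (v18,v2,v0) [-++] → (1.79965, -1.0756, -0.36512)–(2.43202, -1.0756, 0)  len=0.7302

Chained into 2 loop(s):
  loop 1: 8 segments, perimeter = 4.5987
  loop 2: 6 segments, perimeter = 4.1050
Total perimeter = 8.704


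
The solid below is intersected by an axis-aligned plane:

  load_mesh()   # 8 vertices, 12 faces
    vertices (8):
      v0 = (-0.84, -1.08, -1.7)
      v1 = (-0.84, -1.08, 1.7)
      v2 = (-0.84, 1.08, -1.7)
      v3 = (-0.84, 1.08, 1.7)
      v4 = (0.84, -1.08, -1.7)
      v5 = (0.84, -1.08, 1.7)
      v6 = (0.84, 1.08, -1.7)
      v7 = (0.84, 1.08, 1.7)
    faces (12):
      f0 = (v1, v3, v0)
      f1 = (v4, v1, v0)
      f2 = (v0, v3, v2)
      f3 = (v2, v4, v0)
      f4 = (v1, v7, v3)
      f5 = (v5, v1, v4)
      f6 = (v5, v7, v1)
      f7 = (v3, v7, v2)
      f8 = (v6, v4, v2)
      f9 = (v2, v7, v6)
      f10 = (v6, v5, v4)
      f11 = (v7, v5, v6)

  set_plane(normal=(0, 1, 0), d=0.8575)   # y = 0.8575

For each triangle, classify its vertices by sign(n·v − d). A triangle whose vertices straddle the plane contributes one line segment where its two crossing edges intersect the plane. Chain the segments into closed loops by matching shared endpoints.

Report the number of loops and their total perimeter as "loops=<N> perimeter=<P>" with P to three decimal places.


loops=1 perimeter=10.160

Straddling triangles (8 of 12):
  (v1,v3,v0) [-+-] → (-0.84, 0.8575, 1.7)–(-0.84, 0.8575, 1.34977)  len=0.3502
  (v0,v3,v2) [-++] → (-0.84, 0.8575, 1.34977)–(-0.84, 0.8575, -1.7)  len=3.0498
  (v2,v4,v0) [+--] → (-0.666944, 0.8575, -1.7)–(-0.84, 0.8575, -1.7)  len=0.1731
  (v1,v7,v3) [-++] → (0.666944, 0.8575, 1.7)–(-0.84, 0.8575, 1.7)  len=1.5069
  (v5,v7,v1) [-+-] → (0.84, 0.8575, 1.7)–(0.666944, 0.8575, 1.7)  len=0.1731
  (v6,v4,v2) [+-+] → (0.84, 0.8575, -1.7)–(-0.666944, 0.8575, -1.7)  len=1.5069
  (v6,v5,v4) [+--] → (0.84, 0.8575, -1.34977)–(0.84, 0.8575, -1.7)  len=0.3502
  (v7,v5,v6) [+-+] → (0.84, 0.8575, 1.7)–(0.84, 0.8575, -1.34977)  len=3.0498

Chained into 1 loop(s):
  loop 1: 8 segments, perimeter = 10.1600
Total perimeter = 10.160


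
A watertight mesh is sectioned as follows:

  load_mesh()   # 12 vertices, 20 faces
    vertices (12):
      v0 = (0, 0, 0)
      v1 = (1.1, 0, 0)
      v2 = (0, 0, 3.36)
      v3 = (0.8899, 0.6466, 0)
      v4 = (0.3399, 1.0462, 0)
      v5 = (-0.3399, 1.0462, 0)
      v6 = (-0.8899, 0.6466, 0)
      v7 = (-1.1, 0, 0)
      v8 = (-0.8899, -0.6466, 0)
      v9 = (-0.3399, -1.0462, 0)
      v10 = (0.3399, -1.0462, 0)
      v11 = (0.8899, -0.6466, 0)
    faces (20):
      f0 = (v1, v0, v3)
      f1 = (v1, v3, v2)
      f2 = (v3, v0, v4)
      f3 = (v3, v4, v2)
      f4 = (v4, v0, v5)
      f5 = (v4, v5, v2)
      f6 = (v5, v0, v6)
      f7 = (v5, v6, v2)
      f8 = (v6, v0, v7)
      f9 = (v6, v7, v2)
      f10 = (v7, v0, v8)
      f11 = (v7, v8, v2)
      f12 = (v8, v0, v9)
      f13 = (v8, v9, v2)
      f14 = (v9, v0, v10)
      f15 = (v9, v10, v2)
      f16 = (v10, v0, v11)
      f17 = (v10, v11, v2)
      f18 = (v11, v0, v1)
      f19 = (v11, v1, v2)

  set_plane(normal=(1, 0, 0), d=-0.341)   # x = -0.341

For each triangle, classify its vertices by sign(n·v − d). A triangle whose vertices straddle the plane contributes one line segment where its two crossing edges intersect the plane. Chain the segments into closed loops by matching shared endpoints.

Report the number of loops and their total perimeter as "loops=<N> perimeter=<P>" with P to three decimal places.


Straddling triangles (8 of 20):
  (v5,v0,v6) [++-] → (-0.341, 0.24777, 0)–(-0.341, 1.0454, 0)  len=0.7976
  (v5,v6,v2) [+-+] → (-0.341, 1.0454, 0)–(-0.341, 0.24777, 2.07248)  len=2.2207
  (v6,v0,v7) [-+-] → (-0.341, 0.24777, 0)–(-0.341, 0, 0)  len=0.2478
  (v6,v7,v2) [--+] → (-0.341, 0, 2.3184)–(-0.341, 0.24777, 2.07248)  len=0.3491
  (v7,v0,v8) [-+-] → (-0.341, 0, 0)–(-0.341, -0.24777, 0)  len=0.2478
  (v7,v8,v2) [--+] → (-0.341, -0.24777, 2.07248)–(-0.341, 0, 2.3184)  len=0.3491
  (v8,v0,v9) [-++] → (-0.341, -0.24777, 0)–(-0.341, -1.0454, 0)  len=0.7976
  (v8,v9,v2) [-++] → (-0.341, -1.0454, 0)–(-0.341, -0.24777, 2.07248)  len=2.2207

Chained into 1 loop(s):
  loop 1: 8 segments, perimeter = 7.2303
Total perimeter = 7.230

loops=1 perimeter=7.230


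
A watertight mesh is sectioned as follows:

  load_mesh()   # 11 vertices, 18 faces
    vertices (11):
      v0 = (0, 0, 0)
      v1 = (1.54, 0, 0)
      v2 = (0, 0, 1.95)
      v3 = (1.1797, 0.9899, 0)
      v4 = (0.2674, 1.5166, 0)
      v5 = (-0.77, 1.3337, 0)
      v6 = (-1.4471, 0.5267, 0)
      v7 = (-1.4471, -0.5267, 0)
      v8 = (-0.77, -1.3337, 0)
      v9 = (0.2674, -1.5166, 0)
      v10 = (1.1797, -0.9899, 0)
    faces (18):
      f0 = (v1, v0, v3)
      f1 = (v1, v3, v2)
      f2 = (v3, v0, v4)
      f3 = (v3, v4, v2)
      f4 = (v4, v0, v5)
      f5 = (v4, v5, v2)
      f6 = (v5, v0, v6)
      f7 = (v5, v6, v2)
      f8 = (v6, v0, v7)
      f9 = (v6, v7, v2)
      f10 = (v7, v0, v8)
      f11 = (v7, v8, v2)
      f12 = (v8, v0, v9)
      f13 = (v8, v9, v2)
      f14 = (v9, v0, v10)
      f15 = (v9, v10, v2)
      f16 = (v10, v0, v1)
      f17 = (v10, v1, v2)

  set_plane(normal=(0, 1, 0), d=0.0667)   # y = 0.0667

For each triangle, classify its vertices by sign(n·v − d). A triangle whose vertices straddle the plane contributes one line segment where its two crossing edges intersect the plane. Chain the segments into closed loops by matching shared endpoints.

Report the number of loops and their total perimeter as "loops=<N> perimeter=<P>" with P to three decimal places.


loops=1 perimeter=7.742

Straddling triangles (10 of 18):
  (v1,v0,v3) [--+] → (0.0794888, 0.0667, 0)–(1.51572, 0.0667, 0)  len=1.4362
  (v1,v3,v2) [-+-] → (1.51572, 0.0667, 0)–(0.0794888, 0.0667, 1.81861)  len=2.3173
  (v3,v0,v4) [+-+] → (0.0794888, 0.0667, 0)–(0.0117602, 0.0667, 0)  len=0.0677
  (v3,v4,v2) [++-] → (0.0117602, 0.0667, 1.86424)–(0.0794888, 0.0667, 1.81861)  len=0.0817
  (v4,v0,v5) [+-+] → (0.0117602, 0.0667, 0)–(-0.0385087, 0.0667, 0)  len=0.0503
  (v4,v5,v2) [++-] → (-0.0385087, 0.0667, 1.85248)–(0.0117602, 0.0667, 1.86424)  len=0.0516
  (v5,v0,v6) [+-+] → (-0.0385087, 0.0667, 0)–(-0.183257, 0.0667, 0)  len=0.1447
  (v5,v6,v2) [++-] → (-0.183257, 0.0667, 1.70306)–(-0.0385087, 0.0667, 1.85248)  len=0.2080
  (v6,v0,v7) [+--] → (-0.183257, 0.0667, 0)–(-1.4471, 0.0667, 0)  len=1.2638
  (v6,v7,v2) [+--] → (-1.4471, 0.0667, 0)–(-0.183257, 0.0667, 1.70306)  len=2.1208

Chained into 1 loop(s):
  loop 1: 10 segments, perimeter = 7.7423
Total perimeter = 7.742


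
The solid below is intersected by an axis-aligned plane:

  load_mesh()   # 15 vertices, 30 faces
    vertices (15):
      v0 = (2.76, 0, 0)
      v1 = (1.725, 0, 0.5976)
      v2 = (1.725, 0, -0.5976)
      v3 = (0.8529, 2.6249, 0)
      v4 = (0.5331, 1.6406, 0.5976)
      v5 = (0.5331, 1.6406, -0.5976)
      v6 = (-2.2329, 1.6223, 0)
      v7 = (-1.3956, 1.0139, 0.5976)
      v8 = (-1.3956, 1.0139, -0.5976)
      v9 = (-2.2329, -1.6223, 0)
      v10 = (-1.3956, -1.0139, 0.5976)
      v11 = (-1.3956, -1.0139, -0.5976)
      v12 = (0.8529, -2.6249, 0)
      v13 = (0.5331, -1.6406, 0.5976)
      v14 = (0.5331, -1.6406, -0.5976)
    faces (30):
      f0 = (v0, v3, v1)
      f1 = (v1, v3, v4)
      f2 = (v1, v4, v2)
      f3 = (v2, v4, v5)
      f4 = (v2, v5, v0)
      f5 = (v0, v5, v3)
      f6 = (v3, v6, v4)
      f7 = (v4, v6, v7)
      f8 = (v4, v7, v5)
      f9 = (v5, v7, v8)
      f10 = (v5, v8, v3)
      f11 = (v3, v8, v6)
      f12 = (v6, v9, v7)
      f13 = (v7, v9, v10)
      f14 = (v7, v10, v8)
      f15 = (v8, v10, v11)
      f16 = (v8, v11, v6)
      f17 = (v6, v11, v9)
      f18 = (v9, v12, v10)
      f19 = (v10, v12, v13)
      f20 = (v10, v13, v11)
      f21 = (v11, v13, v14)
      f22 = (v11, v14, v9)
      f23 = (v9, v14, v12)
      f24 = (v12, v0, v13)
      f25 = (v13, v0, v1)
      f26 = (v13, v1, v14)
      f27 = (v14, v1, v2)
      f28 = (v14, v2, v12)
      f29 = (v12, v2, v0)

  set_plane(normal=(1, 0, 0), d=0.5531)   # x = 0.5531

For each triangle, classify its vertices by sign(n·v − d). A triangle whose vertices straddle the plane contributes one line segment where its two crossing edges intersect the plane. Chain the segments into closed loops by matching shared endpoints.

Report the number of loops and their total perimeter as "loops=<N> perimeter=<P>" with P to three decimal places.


loops=2 perimeter=6.767

Straddling triangles (16 of 30):
  (v1,v3,v4) [++-] → (0.5531, 1.70216, 0.560227)–(0.5531, 1.61307, 0.5976)  len=0.0966
  (v1,v4,v2) [+-+] → (0.5531, 1.61307, 0.5976)–(0.5531, 1.61307, 0.577545)  len=0.0201
  (v2,v4,v5) [+--] → (0.5531, 1.61307, 0.577545)–(0.5531, 1.61307, -0.5976)  len=1.1751
  (v2,v5,v0) [+-+] → (0.5531, 1.61307, -0.5976)–(0.5531, 1.62587, -0.592233)  len=0.0139
  (v0,v5,v3) [+-+] → (0.5531, 1.62587, -0.592233)–(0.5531, 1.70216, -0.560227)  len=0.0827
  (v3,v6,v4) [+--] → (0.5531, 2.52749, 0)–(0.5531, 1.70216, 0.560227)  len=0.9975
  (v5,v8,v3) [--+] → (0.5531, 2.4101, -0.07968)–(0.5531, 1.70216, -0.560227)  len=0.8556
  (v3,v8,v6) [+--] → (0.5531, 2.4101, -0.07968)–(0.5531, 2.52749, 0)  len=0.1419
  (v9,v12,v10) [-+-] → (0.5531, -2.52749, 0)–(0.5531, -2.4101, 0.07968)  len=0.1419
  (v10,v12,v13) [-+-] → (0.5531, -2.4101, 0.07968)–(0.5531, -1.70216, 0.560227)  len=0.8556
  (v9,v14,v12) [--+] → (0.5531, -1.70216, -0.560227)–(0.5531, -2.52749, 0)  len=0.9975
  (v12,v0,v13) [++-] → (0.5531, -1.62587, 0.592233)–(0.5531, -1.70216, 0.560227)  len=0.0827
  (v13,v0,v1) [-++] → (0.5531, -1.62587, 0.592233)–(0.5531, -1.61307, 0.5976)  len=0.0139
  (v13,v1,v14) [-+-] → (0.5531, -1.61307, 0.5976)–(0.5531, -1.61307, -0.577545)  len=1.1751
  (v14,v1,v2) [-++] → (0.5531, -1.61307, -0.577545)–(0.5531, -1.61307, -0.5976)  len=0.0201
  (v14,v2,v12) [-++] → (0.5531, -1.61307, -0.5976)–(0.5531, -1.70216, -0.560227)  len=0.0966

Chained into 2 loop(s):
  loop 1: 8 segments, perimeter = 3.3834
  loop 2: 8 segments, perimeter = 3.3834
Total perimeter = 6.767


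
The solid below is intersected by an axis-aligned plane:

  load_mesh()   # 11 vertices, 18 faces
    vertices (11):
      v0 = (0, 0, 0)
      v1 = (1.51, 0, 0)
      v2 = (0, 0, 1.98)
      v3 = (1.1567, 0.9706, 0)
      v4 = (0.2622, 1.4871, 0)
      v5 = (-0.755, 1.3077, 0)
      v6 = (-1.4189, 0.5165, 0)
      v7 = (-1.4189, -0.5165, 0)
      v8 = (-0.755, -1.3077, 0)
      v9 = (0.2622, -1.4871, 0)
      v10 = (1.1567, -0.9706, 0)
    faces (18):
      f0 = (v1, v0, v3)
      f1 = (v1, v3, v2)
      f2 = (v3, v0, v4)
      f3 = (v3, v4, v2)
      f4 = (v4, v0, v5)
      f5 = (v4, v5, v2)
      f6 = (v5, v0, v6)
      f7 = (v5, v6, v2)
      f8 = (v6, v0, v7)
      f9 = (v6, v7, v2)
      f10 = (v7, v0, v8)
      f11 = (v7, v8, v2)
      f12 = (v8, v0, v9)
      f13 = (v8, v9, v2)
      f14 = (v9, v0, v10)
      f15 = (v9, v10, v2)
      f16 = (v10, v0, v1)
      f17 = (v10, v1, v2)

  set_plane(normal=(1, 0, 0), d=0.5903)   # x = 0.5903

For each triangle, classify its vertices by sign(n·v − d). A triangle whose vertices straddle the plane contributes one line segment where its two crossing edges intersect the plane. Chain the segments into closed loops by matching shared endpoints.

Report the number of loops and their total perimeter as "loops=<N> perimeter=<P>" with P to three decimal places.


Straddling triangles (8 of 18):
  (v1,v0,v3) [+-+] → (0.5903, 0, 0)–(0.5903, 0.495327, 0)  len=0.4953
  (v1,v3,v2) [++-] → (0.5903, 0.495327, 0.969544)–(0.5903, 0, 1.20596)  len=0.5489
  (v3,v0,v4) [+--] → (0.5903, 0.495327, 0)–(0.5903, 1.29765, 0)  len=0.8023
  (v3,v4,v2) [+--] → (0.5903, 1.29765, 0)–(0.5903, 0.495327, 0.969544)  len=1.2585
  (v9,v0,v10) [--+] → (0.5903, -0.495327, 0)–(0.5903, -1.29765, 0)  len=0.8023
  (v9,v10,v2) [-+-] → (0.5903, -1.29765, 0)–(0.5903, -0.495327, 0.969544)  len=1.2585
  (v10,v0,v1) [+-+] → (0.5903, -0.495327, 0)–(0.5903, 0, 0)  len=0.4953
  (v10,v1,v2) [++-] → (0.5903, 0, 1.20596)–(0.5903, -0.495327, 0.969544)  len=0.5489

Chained into 1 loop(s):
  loop 1: 8 segments, perimeter = 6.2099
Total perimeter = 6.210

loops=1 perimeter=6.210


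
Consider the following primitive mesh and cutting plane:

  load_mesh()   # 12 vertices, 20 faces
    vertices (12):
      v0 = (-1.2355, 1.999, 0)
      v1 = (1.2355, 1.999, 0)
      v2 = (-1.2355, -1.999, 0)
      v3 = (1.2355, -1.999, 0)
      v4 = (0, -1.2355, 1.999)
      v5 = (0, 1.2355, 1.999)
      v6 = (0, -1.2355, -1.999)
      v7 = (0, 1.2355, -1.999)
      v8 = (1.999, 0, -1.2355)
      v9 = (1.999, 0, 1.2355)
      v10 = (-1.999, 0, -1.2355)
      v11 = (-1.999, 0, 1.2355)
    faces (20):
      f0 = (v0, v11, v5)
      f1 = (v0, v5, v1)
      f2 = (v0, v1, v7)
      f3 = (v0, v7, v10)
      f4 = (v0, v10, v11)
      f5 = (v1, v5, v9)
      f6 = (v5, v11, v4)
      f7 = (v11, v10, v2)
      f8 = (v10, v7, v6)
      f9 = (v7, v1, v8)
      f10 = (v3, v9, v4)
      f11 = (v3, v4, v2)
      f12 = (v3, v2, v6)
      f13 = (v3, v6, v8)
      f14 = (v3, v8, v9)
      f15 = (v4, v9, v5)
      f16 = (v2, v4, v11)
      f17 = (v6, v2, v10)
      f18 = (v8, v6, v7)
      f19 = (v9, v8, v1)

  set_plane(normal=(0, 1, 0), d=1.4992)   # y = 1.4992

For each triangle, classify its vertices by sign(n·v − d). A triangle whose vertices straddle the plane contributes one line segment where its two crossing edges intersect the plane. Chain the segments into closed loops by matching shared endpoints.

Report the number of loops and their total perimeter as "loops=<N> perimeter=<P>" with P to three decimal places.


Straddling triangles (8 of 20):
  (v0,v11,v5) [+--] → (-1.42639, 1.4992, 0.308906)–(-0.426721, 1.4992, 1.30858)  len=1.4138
  (v0,v5,v1) [+-+] → (-0.426721, 1.4992, 1.30858)–(0.426721, 1.4992, 1.30858)  len=0.8534
  (v0,v1,v7) [++-] → (0.426721, 1.4992, -1.30858)–(-0.426721, 1.4992, -1.30858)  len=0.8534
  (v0,v7,v10) [+--] → (-0.426721, 1.4992, -1.30858)–(-1.42639, 1.4992, -0.308906)  len=1.4138
  (v0,v10,v11) [+--] → (-1.42639, 1.4992, -0.308906)–(-1.42639, 1.4992, 0.308906)  len=0.6178
  (v1,v5,v9) [+--] → (0.426721, 1.4992, 1.30858)–(1.42639, 1.4992, 0.308906)  len=1.4138
  (v7,v1,v8) [-+-] → (0.426721, 1.4992, -1.30858)–(1.42639, 1.4992, -0.308906)  len=1.4138
  (v9,v8,v1) [--+] → (1.42639, 1.4992, -0.308906)–(1.42639, 1.4992, 0.308906)  len=0.6178

Chained into 1 loop(s):
  loop 1: 8 segments, perimeter = 8.5975
Total perimeter = 8.598

loops=1 perimeter=8.598
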